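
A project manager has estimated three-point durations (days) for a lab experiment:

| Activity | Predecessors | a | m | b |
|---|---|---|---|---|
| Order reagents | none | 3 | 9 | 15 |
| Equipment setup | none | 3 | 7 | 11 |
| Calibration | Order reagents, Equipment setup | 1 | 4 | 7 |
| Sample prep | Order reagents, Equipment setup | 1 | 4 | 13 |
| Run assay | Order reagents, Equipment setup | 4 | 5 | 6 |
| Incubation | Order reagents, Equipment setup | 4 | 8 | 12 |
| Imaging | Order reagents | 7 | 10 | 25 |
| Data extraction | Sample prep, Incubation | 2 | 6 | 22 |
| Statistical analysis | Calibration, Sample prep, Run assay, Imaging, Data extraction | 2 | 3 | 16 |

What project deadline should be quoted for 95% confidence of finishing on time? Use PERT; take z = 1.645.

37.8 days

te_Order reagents = (3 + 4·9 + 15)/6 = 54/6 = 9; σ²_Order reagents = ((15−3)/6)² = 4.000
te_Equipment setup = (3 + 4·7 + 11)/6 = 42/6 = 7; σ²_Equipment setup = ((11−3)/6)² = 1.778
te_Calibration = (1 + 4·4 + 7)/6 = 24/6 = 4; σ²_Calibration = ((7−1)/6)² = 1.000
te_Sample prep = (1 + 4·4 + 13)/6 = 30/6 = 5; σ²_Sample prep = ((13−1)/6)² = 4.000
te_Run assay = (4 + 4·5 + 6)/6 = 30/6 = 5; σ²_Run assay = ((6−4)/6)² = 0.111
te_Incubation = (4 + 4·8 + 12)/6 = 48/6 = 8; σ²_Incubation = ((12−4)/6)² = 1.778
te_Imaging = (7 + 4·10 + 25)/6 = 72/6 = 12; σ²_Imaging = ((25−7)/6)² = 9.000
te_Data extraction = (2 + 4·6 + 22)/6 = 48/6 = 8; σ²_Data extraction = ((22−2)/6)² = 11.111
te_Statistical analysis = (2 + 4·3 + 16)/6 = 30/6 = 5; σ²_Statistical analysis = ((16−2)/6)² = 5.444

Forward pass:
ES_Order reagents = 0; EF_Order reagents = 9
ES_Equipment setup = 0; EF_Equipment setup = 7
ES_Calibration = max(EF_Order reagents=9, EF_Equipment setup=7) = 9; EF_Calibration = 9+4 = 13
ES_Sample prep = max(EF_Order reagents=9, EF_Equipment setup=7) = 9; EF_Sample prep = 9+5 = 14
ES_Run assay = max(EF_Order reagents=9, EF_Equipment setup=7) = 9; EF_Run assay = 9+5 = 14
ES_Incubation = max(EF_Order reagents=9, EF_Equipment setup=7) = 9; EF_Incubation = 9+8 = 17
ES_Imaging = 9; EF_Imaging = 9+12 = 21
ES_Data extraction = max(EF_Sample prep=14, EF_Incubation=17) = 17; EF_Data extraction = 17+8 = 25
ES_Statistical analysis = max(EF_Calibration=13, EF_Sample prep=14, EF_Run assay=14, EF_Imaging=21, EF_Data extraction=25) = 25; EF_Statistical analysis = 25+5 = 30
Expected project duration μ = 30 days. Critical path: Order reagents → Incubation → Data extraction → Statistical analysis.

Variance along critical path = 4.000 + 1.778 + 11.111 + 5.444 = 22.333; σ = 4.726 days.
D = μ + z·σ = 30 + 1.645·4.726 = 37.8 days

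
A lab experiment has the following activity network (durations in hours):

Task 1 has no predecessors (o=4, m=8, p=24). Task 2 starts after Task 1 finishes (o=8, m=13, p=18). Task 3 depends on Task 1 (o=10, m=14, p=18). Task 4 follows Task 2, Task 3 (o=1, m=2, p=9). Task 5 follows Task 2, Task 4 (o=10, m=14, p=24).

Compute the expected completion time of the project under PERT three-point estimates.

te_Task 1 = (4 + 4·8 + 24)/6 = 60/6 = 10
te_Task 2 = (8 + 4·13 + 18)/6 = 78/6 = 13
te_Task 3 = (10 + 4·14 + 18)/6 = 84/6 = 14
te_Task 4 = (1 + 4·2 + 9)/6 = 18/6 = 3
te_Task 5 = (10 + 4·14 + 24)/6 = 90/6 = 15

Forward pass:
ES_Task 1 = 0; EF_Task 1 = 10
ES_Task 2 = 10; EF_Task 2 = 10+13 = 23
ES_Task 3 = 10; EF_Task 3 = 10+14 = 24
ES_Task 4 = max(EF_Task 2=23, EF_Task 3=24) = 24; EF_Task 4 = 24+3 = 27
ES_Task 5 = max(EF_Task 2=23, EF_Task 4=27) = 27; EF_Task 5 = 27+15 = 42
Expected project duration μ = 42 hours. Critical path: Task 1 → Task 3 → Task 4 → Task 5.

42 hours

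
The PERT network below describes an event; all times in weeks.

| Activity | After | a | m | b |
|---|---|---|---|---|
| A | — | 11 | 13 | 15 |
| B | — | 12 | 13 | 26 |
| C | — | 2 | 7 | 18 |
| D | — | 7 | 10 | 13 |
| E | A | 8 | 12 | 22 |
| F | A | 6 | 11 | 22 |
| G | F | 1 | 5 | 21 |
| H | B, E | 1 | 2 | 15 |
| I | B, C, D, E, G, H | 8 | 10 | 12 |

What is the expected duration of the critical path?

te_A = (11 + 4·13 + 15)/6 = 78/6 = 13
te_B = (12 + 4·13 + 26)/6 = 90/6 = 15
te_C = (2 + 4·7 + 18)/6 = 48/6 = 8
te_D = (7 + 4·10 + 13)/6 = 60/6 = 10
te_E = (8 + 4·12 + 22)/6 = 78/6 = 13
te_F = (6 + 4·11 + 22)/6 = 72/6 = 12
te_G = (1 + 4·5 + 21)/6 = 42/6 = 7
te_H = (1 + 4·2 + 15)/6 = 24/6 = 4
te_I = (8 + 4·10 + 12)/6 = 60/6 = 10

Forward pass:
ES_A = 0; EF_A = 13
ES_B = 0; EF_B = 15
ES_C = 0; EF_C = 8
ES_D = 0; EF_D = 10
ES_E = 13; EF_E = 13+13 = 26
ES_F = 13; EF_F = 13+12 = 25
ES_G = 25; EF_G = 25+7 = 32
ES_H = max(EF_B=15, EF_E=26) = 26; EF_H = 26+4 = 30
ES_I = max(EF_B=15, EF_C=8, EF_D=10, EF_E=26, EF_G=32, EF_H=30) = 32; EF_I = 32+10 = 42
Expected project duration μ = 42 weeks. Critical path: A → F → G → I.

42 weeks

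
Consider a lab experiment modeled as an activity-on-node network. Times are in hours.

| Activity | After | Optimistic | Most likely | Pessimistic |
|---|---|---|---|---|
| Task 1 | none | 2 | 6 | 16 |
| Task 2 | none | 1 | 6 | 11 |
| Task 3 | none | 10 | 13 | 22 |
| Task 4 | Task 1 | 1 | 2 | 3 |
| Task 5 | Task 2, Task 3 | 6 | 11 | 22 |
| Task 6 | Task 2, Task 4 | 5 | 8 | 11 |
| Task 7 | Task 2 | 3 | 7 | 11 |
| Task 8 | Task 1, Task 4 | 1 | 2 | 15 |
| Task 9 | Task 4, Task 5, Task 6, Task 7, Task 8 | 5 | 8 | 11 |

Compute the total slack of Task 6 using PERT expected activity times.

te_Task 1 = (2 + 4·6 + 16)/6 = 42/6 = 7
te_Task 2 = (1 + 4·6 + 11)/6 = 36/6 = 6
te_Task 3 = (10 + 4·13 + 22)/6 = 84/6 = 14
te_Task 4 = (1 + 4·2 + 3)/6 = 12/6 = 2
te_Task 5 = (6 + 4·11 + 22)/6 = 72/6 = 12
te_Task 6 = (5 + 4·8 + 11)/6 = 48/6 = 8
te_Task 7 = (3 + 4·7 + 11)/6 = 42/6 = 7
te_Task 8 = (1 + 4·2 + 15)/6 = 24/6 = 4
te_Task 9 = (5 + 4·8 + 11)/6 = 48/6 = 8

Forward pass:
ES_Task 1 = 0; EF_Task 1 = 7
ES_Task 2 = 0; EF_Task 2 = 6
ES_Task 3 = 0; EF_Task 3 = 14
ES_Task 4 = 7; EF_Task 4 = 7+2 = 9
ES_Task 5 = max(EF_Task 2=6, EF_Task 3=14) = 14; EF_Task 5 = 14+12 = 26
ES_Task 6 = max(EF_Task 2=6, EF_Task 4=9) = 9; EF_Task 6 = 9+8 = 17
ES_Task 7 = 6; EF_Task 7 = 6+7 = 13
ES_Task 8 = max(EF_Task 1=7, EF_Task 4=9) = 9; EF_Task 8 = 9+4 = 13
ES_Task 9 = max(EF_Task 4=9, EF_Task 5=26, EF_Task 6=17, EF_Task 7=13, EF_Task 8=13) = 26; EF_Task 9 = 26+8 = 34
Expected project duration μ = 34 hours. Critical path: Task 3 → Task 5 → Task 9.

Backward pass:
LF_Task 9 = 34; LS_Task 9 = 34−8 = 26
LF_Task 8 = LS_Task 9 = 26; LS_Task 8 = 26−4 = 22
LF_Task 7 = LS_Task 9 = 26; LS_Task 7 = 26−7 = 19
LF_Task 6 = LS_Task 9 = 26; LS_Task 6 = 26−8 = 18
LF_Task 5 = LS_Task 9 = 26; LS_Task 5 = 26−12 = 14
LF_Task 4 = min(LS_Task 6=18, LS_Task 8=22, LS_Task 9=26) = 18; LS_Task 4 = 18−2 = 16
LF_Task 3 = LS_Task 5 = 14; LS_Task 3 = 14−14 = 0
LF_Task 2 = min(LS_Task 5=14, LS_Task 6=18, LS_Task 7=19) = 14; LS_Task 2 = 14−6 = 8
LF_Task 1 = min(LS_Task 4=16, LS_Task 8=22) = 16; LS_Task 1 = 16−7 = 9
Slack_Task 6 = LS_Task 6 − ES_Task 6 = 18 − 9 = 9

9 hours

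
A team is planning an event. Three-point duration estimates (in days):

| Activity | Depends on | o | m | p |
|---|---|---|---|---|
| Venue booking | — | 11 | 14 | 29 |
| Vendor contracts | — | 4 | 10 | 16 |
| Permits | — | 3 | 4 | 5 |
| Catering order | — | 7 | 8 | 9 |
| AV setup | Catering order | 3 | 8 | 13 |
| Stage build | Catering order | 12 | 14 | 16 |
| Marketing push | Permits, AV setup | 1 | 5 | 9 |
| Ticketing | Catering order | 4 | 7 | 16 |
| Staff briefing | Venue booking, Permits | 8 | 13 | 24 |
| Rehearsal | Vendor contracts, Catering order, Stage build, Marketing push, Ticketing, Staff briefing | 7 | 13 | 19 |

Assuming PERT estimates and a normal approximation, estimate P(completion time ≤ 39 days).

0.186

te_Venue booking = (11 + 4·14 + 29)/6 = 96/6 = 16; σ²_Venue booking = ((29−11)/6)² = 9.000
te_Vendor contracts = (4 + 4·10 + 16)/6 = 60/6 = 10; σ²_Vendor contracts = ((16−4)/6)² = 4.000
te_Permits = (3 + 4·4 + 5)/6 = 24/6 = 4; σ²_Permits = ((5−3)/6)² = 0.111
te_Catering order = (7 + 4·8 + 9)/6 = 48/6 = 8; σ²_Catering order = ((9−7)/6)² = 0.111
te_AV setup = (3 + 4·8 + 13)/6 = 48/6 = 8; σ²_AV setup = ((13−3)/6)² = 2.778
te_Stage build = (12 + 4·14 + 16)/6 = 84/6 = 14; σ²_Stage build = ((16−12)/6)² = 0.444
te_Marketing push = (1 + 4·5 + 9)/6 = 30/6 = 5; σ²_Marketing push = ((9−1)/6)² = 1.778
te_Ticketing = (4 + 4·7 + 16)/6 = 48/6 = 8; σ²_Ticketing = ((16−4)/6)² = 4.000
te_Staff briefing = (8 + 4·13 + 24)/6 = 84/6 = 14; σ²_Staff briefing = ((24−8)/6)² = 7.111
te_Rehearsal = (7 + 4·13 + 19)/6 = 78/6 = 13; σ²_Rehearsal = ((19−7)/6)² = 4.000

Forward pass:
ES_Venue booking = 0; EF_Venue booking = 16
ES_Vendor contracts = 0; EF_Vendor contracts = 10
ES_Permits = 0; EF_Permits = 4
ES_Catering order = 0; EF_Catering order = 8
ES_AV setup = 8; EF_AV setup = 8+8 = 16
ES_Stage build = 8; EF_Stage build = 8+14 = 22
ES_Marketing push = max(EF_Permits=4, EF_AV setup=16) = 16; EF_Marketing push = 16+5 = 21
ES_Ticketing = 8; EF_Ticketing = 8+8 = 16
ES_Staff briefing = max(EF_Venue booking=16, EF_Permits=4) = 16; EF_Staff briefing = 16+14 = 30
ES_Rehearsal = max(EF_Vendor contracts=10, EF_Catering order=8, EF_Stage build=22, EF_Marketing push=21, EF_Ticketing=16, EF_Staff briefing=30) = 30; EF_Rehearsal = 30+13 = 43
Expected project duration μ = 43 days. Critical path: Venue booking → Staff briefing → Rehearsal.

Variance along critical path = 9.000 + 7.111 + 4.000 = 20.111; σ = √20.111 = 4.485 days.
Z = (39 − 43) / 4.485 = -0.892
P(T ≤ 39) = Φ(-0.892) ≈ 0.186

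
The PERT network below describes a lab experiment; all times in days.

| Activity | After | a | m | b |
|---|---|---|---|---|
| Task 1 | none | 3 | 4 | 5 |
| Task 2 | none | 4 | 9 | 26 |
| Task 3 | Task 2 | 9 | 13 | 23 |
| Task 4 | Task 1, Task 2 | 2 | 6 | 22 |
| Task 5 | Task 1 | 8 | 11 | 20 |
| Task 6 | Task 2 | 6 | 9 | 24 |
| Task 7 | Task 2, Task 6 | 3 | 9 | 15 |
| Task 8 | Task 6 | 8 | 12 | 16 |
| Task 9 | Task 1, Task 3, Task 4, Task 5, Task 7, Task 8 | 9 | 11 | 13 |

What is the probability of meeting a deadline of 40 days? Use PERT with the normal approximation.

0.157

te_Task 1 = (3 + 4·4 + 5)/6 = 24/6 = 4; σ²_Task 1 = ((5−3)/6)² = 0.111
te_Task 2 = (4 + 4·9 + 26)/6 = 66/6 = 11; σ²_Task 2 = ((26−4)/6)² = 13.444
te_Task 3 = (9 + 4·13 + 23)/6 = 84/6 = 14; σ²_Task 3 = ((23−9)/6)² = 5.444
te_Task 4 = (2 + 4·6 + 22)/6 = 48/6 = 8; σ²_Task 4 = ((22−2)/6)² = 11.111
te_Task 5 = (8 + 4·11 + 20)/6 = 72/6 = 12; σ²_Task 5 = ((20−8)/6)² = 4.000
te_Task 6 = (6 + 4·9 + 24)/6 = 66/6 = 11; σ²_Task 6 = ((24−6)/6)² = 9.000
te_Task 7 = (3 + 4·9 + 15)/6 = 54/6 = 9; σ²_Task 7 = ((15−3)/6)² = 4.000
te_Task 8 = (8 + 4·12 + 16)/6 = 72/6 = 12; σ²_Task 8 = ((16−8)/6)² = 1.778
te_Task 9 = (9 + 4·11 + 13)/6 = 66/6 = 11; σ²_Task 9 = ((13−9)/6)² = 0.444

Forward pass:
ES_Task 1 = 0; EF_Task 1 = 4
ES_Task 2 = 0; EF_Task 2 = 11
ES_Task 3 = 11; EF_Task 3 = 11+14 = 25
ES_Task 4 = max(EF_Task 1=4, EF_Task 2=11) = 11; EF_Task 4 = 11+8 = 19
ES_Task 5 = 4; EF_Task 5 = 4+12 = 16
ES_Task 6 = 11; EF_Task 6 = 11+11 = 22
ES_Task 7 = max(EF_Task 2=11, EF_Task 6=22) = 22; EF_Task 7 = 22+9 = 31
ES_Task 8 = 22; EF_Task 8 = 22+12 = 34
ES_Task 9 = max(EF_Task 1=4, EF_Task 3=25, EF_Task 4=19, EF_Task 5=16, EF_Task 7=31, EF_Task 8=34) = 34; EF_Task 9 = 34+11 = 45
Expected project duration μ = 45 days. Critical path: Task 2 → Task 6 → Task 8 → Task 9.

Variance along critical path = 13.444 + 9.000 + 1.778 + 0.444 = 24.667; σ = √24.667 = 4.967 days.
Z = (40 − 45) / 4.967 = -1.007
P(T ≤ 40) = Φ(-1.007) ≈ 0.157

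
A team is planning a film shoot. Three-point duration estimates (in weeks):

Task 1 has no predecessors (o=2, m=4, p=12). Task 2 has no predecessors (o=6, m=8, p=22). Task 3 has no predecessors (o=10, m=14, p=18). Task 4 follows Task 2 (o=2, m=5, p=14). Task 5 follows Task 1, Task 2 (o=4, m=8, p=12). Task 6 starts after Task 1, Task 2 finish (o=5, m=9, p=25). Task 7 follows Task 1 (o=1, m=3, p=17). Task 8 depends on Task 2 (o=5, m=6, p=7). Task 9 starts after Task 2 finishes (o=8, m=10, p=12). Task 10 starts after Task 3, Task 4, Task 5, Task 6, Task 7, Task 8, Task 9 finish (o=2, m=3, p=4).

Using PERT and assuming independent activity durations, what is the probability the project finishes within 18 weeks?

0.081

te_Task 1 = (2 + 4·4 + 12)/6 = 30/6 = 5; σ²_Task 1 = ((12−2)/6)² = 2.778
te_Task 2 = (6 + 4·8 + 22)/6 = 60/6 = 10; σ²_Task 2 = ((22−6)/6)² = 7.111
te_Task 3 = (10 + 4·14 + 18)/6 = 84/6 = 14; σ²_Task 3 = ((18−10)/6)² = 1.778
te_Task 4 = (2 + 4·5 + 14)/6 = 36/6 = 6; σ²_Task 4 = ((14−2)/6)² = 4.000
te_Task 5 = (4 + 4·8 + 12)/6 = 48/6 = 8; σ²_Task 5 = ((12−4)/6)² = 1.778
te_Task 6 = (5 + 4·9 + 25)/6 = 66/6 = 11; σ²_Task 6 = ((25−5)/6)² = 11.111
te_Task 7 = (1 + 4·3 + 17)/6 = 30/6 = 5; σ²_Task 7 = ((17−1)/6)² = 7.111
te_Task 8 = (5 + 4·6 + 7)/6 = 36/6 = 6; σ²_Task 8 = ((7−5)/6)² = 0.111
te_Task 9 = (8 + 4·10 + 12)/6 = 60/6 = 10; σ²_Task 9 = ((12−8)/6)² = 0.444
te_Task 10 = (2 + 4·3 + 4)/6 = 18/6 = 3; σ²_Task 10 = ((4−2)/6)² = 0.111

Forward pass:
ES_Task 1 = 0; EF_Task 1 = 5
ES_Task 2 = 0; EF_Task 2 = 10
ES_Task 3 = 0; EF_Task 3 = 14
ES_Task 4 = 10; EF_Task 4 = 10+6 = 16
ES_Task 5 = max(EF_Task 1=5, EF_Task 2=10) = 10; EF_Task 5 = 10+8 = 18
ES_Task 6 = max(EF_Task 1=5, EF_Task 2=10) = 10; EF_Task 6 = 10+11 = 21
ES_Task 7 = 5; EF_Task 7 = 5+5 = 10
ES_Task 8 = 10; EF_Task 8 = 10+6 = 16
ES_Task 9 = 10; EF_Task 9 = 10+10 = 20
ES_Task 10 = max(EF_Task 3=14, EF_Task 4=16, EF_Task 5=18, EF_Task 6=21, EF_Task 7=10, EF_Task 8=16, EF_Task 9=20) = 21; EF_Task 10 = 21+3 = 24
Expected project duration μ = 24 weeks. Critical path: Task 2 → Task 6 → Task 10.

Variance along critical path = 7.111 + 11.111 + 0.111 = 18.333; σ = √18.333 = 4.282 weeks.
Z = (18 − 24) / 4.282 = -1.401
P(T ≤ 18) = Φ(-1.401) ≈ 0.081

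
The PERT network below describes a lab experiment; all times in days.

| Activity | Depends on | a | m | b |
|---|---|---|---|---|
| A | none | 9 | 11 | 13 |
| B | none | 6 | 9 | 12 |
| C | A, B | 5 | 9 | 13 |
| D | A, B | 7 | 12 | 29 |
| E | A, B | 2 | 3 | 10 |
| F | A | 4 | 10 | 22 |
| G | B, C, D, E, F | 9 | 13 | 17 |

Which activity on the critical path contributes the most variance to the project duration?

te_A = (9 + 4·11 + 13)/6 = 66/6 = 11; σ²_A = ((13−9)/6)² = 0.444
te_B = (6 + 4·9 + 12)/6 = 54/6 = 9; σ²_B = ((12−6)/6)² = 1.000
te_C = (5 + 4·9 + 13)/6 = 54/6 = 9; σ²_C = ((13−5)/6)² = 1.778
te_D = (7 + 4·12 + 29)/6 = 84/6 = 14; σ²_D = ((29−7)/6)² = 13.444
te_E = (2 + 4·3 + 10)/6 = 24/6 = 4; σ²_E = ((10−2)/6)² = 1.778
te_F = (4 + 4·10 + 22)/6 = 66/6 = 11; σ²_F = ((22−4)/6)² = 9.000
te_G = (9 + 4·13 + 17)/6 = 78/6 = 13; σ²_G = ((17−9)/6)² = 1.778

Forward pass:
ES_A = 0; EF_A = 11
ES_B = 0; EF_B = 9
ES_C = max(EF_A=11, EF_B=9) = 11; EF_C = 11+9 = 20
ES_D = max(EF_A=11, EF_B=9) = 11; EF_D = 11+14 = 25
ES_E = max(EF_A=11, EF_B=9) = 11; EF_E = 11+4 = 15
ES_F = 11; EF_F = 11+11 = 22
ES_G = max(EF_B=9, EF_C=20, EF_D=25, EF_E=15, EF_F=22) = 25; EF_G = 25+13 = 38
Expected project duration μ = 38 days. Critical path: A → D → G.

Variances on critical path: σ²_A=0.444, σ²_D=13.444, σ²_G=1.778.
Largest is σ²_D = 13.444.

D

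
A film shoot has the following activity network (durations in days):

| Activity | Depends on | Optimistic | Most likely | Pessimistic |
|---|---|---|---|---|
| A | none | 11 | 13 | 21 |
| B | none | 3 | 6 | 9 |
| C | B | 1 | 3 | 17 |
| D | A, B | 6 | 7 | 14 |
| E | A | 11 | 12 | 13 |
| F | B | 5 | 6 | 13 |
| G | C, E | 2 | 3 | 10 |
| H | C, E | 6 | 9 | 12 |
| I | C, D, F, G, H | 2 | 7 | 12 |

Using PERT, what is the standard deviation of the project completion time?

2.58 days

te_A = (11 + 4·13 + 21)/6 = 84/6 = 14; σ²_A = ((21−11)/6)² = 2.778
te_B = (3 + 4·6 + 9)/6 = 36/6 = 6; σ²_B = ((9−3)/6)² = 1.000
te_C = (1 + 4·3 + 17)/6 = 30/6 = 5; σ²_C = ((17−1)/6)² = 7.111
te_D = (6 + 4·7 + 14)/6 = 48/6 = 8; σ²_D = ((14−6)/6)² = 1.778
te_E = (11 + 4·12 + 13)/6 = 72/6 = 12; σ²_E = ((13−11)/6)² = 0.111
te_F = (5 + 4·6 + 13)/6 = 42/6 = 7; σ²_F = ((13−5)/6)² = 1.778
te_G = (2 + 4·3 + 10)/6 = 24/6 = 4; σ²_G = ((10−2)/6)² = 1.778
te_H = (6 + 4·9 + 12)/6 = 54/6 = 9; σ²_H = ((12−6)/6)² = 1.000
te_I = (2 + 4·7 + 12)/6 = 42/6 = 7; σ²_I = ((12−2)/6)² = 2.778

Forward pass:
ES_A = 0; EF_A = 14
ES_B = 0; EF_B = 6
ES_C = 6; EF_C = 6+5 = 11
ES_D = max(EF_A=14, EF_B=6) = 14; EF_D = 14+8 = 22
ES_E = 14; EF_E = 14+12 = 26
ES_F = 6; EF_F = 6+7 = 13
ES_G = max(EF_C=11, EF_E=26) = 26; EF_G = 26+4 = 30
ES_H = max(EF_C=11, EF_E=26) = 26; EF_H = 26+9 = 35
ES_I = max(EF_C=11, EF_D=22, EF_F=13, EF_G=30, EF_H=35) = 35; EF_I = 35+7 = 42
Expected project duration μ = 42 days. Critical path: A → E → H → I.

Variance along critical path = 2.778 + 0.111 + 1.000 + 2.778 = 6.667
σ = √6.667 = 2.582 days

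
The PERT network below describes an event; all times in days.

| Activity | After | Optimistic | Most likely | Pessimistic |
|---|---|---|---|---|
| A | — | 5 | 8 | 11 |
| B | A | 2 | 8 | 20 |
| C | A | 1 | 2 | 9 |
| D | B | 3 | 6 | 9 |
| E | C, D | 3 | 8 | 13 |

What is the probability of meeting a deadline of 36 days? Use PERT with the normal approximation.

0.911

te_A = (5 + 4·8 + 11)/6 = 48/6 = 8; σ²_A = ((11−5)/6)² = 1.000
te_B = (2 + 4·8 + 20)/6 = 54/6 = 9; σ²_B = ((20−2)/6)² = 9.000
te_C = (1 + 4·2 + 9)/6 = 18/6 = 3; σ²_C = ((9−1)/6)² = 1.778
te_D = (3 + 4·6 + 9)/6 = 36/6 = 6; σ²_D = ((9−3)/6)² = 1.000
te_E = (3 + 4·8 + 13)/6 = 48/6 = 8; σ²_E = ((13−3)/6)² = 2.778

Forward pass:
ES_A = 0; EF_A = 8
ES_B = 8; EF_B = 8+9 = 17
ES_C = 8; EF_C = 8+3 = 11
ES_D = 17; EF_D = 17+6 = 23
ES_E = max(EF_C=11, EF_D=23) = 23; EF_E = 23+8 = 31
Expected project duration μ = 31 days. Critical path: A → B → D → E.

Variance along critical path = 1.000 + 9.000 + 1.000 + 2.778 = 13.778; σ = √13.778 = 3.712 days.
Z = (36 − 31) / 3.712 = 1.347
P(T ≤ 36) = Φ(1.347) ≈ 0.911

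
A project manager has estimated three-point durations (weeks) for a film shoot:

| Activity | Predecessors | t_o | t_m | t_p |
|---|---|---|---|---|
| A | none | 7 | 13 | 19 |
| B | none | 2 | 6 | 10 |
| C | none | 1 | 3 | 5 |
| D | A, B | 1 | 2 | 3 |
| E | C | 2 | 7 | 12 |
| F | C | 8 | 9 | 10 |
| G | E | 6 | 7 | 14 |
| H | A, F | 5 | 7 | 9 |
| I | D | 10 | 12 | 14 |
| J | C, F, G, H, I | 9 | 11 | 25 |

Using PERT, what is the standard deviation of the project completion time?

te_A = (7 + 4·13 + 19)/6 = 78/6 = 13; σ²_A = ((19−7)/6)² = 4.000
te_B = (2 + 4·6 + 10)/6 = 36/6 = 6; σ²_B = ((10−2)/6)² = 1.778
te_C = (1 + 4·3 + 5)/6 = 18/6 = 3; σ²_C = ((5−1)/6)² = 0.444
te_D = (1 + 4·2 + 3)/6 = 12/6 = 2; σ²_D = ((3−1)/6)² = 0.111
te_E = (2 + 4·7 + 12)/6 = 42/6 = 7; σ²_E = ((12−2)/6)² = 2.778
te_F = (8 + 4·9 + 10)/6 = 54/6 = 9; σ²_F = ((10−8)/6)² = 0.111
te_G = (6 + 4·7 + 14)/6 = 48/6 = 8; σ²_G = ((14−6)/6)² = 1.778
te_H = (5 + 4·7 + 9)/6 = 42/6 = 7; σ²_H = ((9−5)/6)² = 0.444
te_I = (10 + 4·12 + 14)/6 = 72/6 = 12; σ²_I = ((14−10)/6)² = 0.444
te_J = (9 + 4·11 + 25)/6 = 78/6 = 13; σ²_J = ((25−9)/6)² = 7.111

Forward pass:
ES_A = 0; EF_A = 13
ES_B = 0; EF_B = 6
ES_C = 0; EF_C = 3
ES_D = max(EF_A=13, EF_B=6) = 13; EF_D = 13+2 = 15
ES_E = 3; EF_E = 3+7 = 10
ES_F = 3; EF_F = 3+9 = 12
ES_G = 10; EF_G = 10+8 = 18
ES_H = max(EF_A=13, EF_F=12) = 13; EF_H = 13+7 = 20
ES_I = 15; EF_I = 15+12 = 27
ES_J = max(EF_C=3, EF_F=12, EF_G=18, EF_H=20, EF_I=27) = 27; EF_J = 27+13 = 40
Expected project duration μ = 40 weeks. Critical path: A → D → I → J.

Variance along critical path = 4.000 + 0.111 + 0.444 + 7.111 = 11.667
σ = √11.667 = 3.416 weeks

3.42 weeks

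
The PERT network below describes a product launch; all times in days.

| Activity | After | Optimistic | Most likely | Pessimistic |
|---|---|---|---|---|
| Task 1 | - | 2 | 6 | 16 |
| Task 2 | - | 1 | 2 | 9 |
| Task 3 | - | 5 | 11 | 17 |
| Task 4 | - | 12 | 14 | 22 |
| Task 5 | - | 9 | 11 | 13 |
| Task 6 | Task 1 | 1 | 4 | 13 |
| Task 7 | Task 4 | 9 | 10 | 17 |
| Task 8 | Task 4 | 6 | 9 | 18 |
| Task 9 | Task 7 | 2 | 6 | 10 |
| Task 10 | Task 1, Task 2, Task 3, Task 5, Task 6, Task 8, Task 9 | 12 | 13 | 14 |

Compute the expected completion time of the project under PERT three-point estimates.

te_Task 1 = (2 + 4·6 + 16)/6 = 42/6 = 7
te_Task 2 = (1 + 4·2 + 9)/6 = 18/6 = 3
te_Task 3 = (5 + 4·11 + 17)/6 = 66/6 = 11
te_Task 4 = (12 + 4·14 + 22)/6 = 90/6 = 15
te_Task 5 = (9 + 4·11 + 13)/6 = 66/6 = 11
te_Task 6 = (1 + 4·4 + 13)/6 = 30/6 = 5
te_Task 7 = (9 + 4·10 + 17)/6 = 66/6 = 11
te_Task 8 = (6 + 4·9 + 18)/6 = 60/6 = 10
te_Task 9 = (2 + 4·6 + 10)/6 = 36/6 = 6
te_Task 10 = (12 + 4·13 + 14)/6 = 78/6 = 13

Forward pass:
ES_Task 1 = 0; EF_Task 1 = 7
ES_Task 2 = 0; EF_Task 2 = 3
ES_Task 3 = 0; EF_Task 3 = 11
ES_Task 4 = 0; EF_Task 4 = 15
ES_Task 5 = 0; EF_Task 5 = 11
ES_Task 6 = 7; EF_Task 6 = 7+5 = 12
ES_Task 7 = 15; EF_Task 7 = 15+11 = 26
ES_Task 8 = 15; EF_Task 8 = 15+10 = 25
ES_Task 9 = 26; EF_Task 9 = 26+6 = 32
ES_Task 10 = max(EF_Task 1=7, EF_Task 2=3, EF_Task 3=11, EF_Task 5=11, EF_Task 6=12, EF_Task 8=25, EF_Task 9=32) = 32; EF_Task 10 = 32+13 = 45
Expected project duration μ = 45 days. Critical path: Task 4 → Task 7 → Task 9 → Task 10.

45 days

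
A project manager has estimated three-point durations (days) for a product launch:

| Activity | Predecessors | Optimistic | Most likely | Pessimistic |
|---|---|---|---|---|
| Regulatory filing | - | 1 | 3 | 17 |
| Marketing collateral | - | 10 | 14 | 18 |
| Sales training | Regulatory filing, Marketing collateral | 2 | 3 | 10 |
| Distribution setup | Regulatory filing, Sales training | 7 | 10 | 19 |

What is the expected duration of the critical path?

29 days

te_Regulatory filing = (1 + 4·3 + 17)/6 = 30/6 = 5
te_Marketing collateral = (10 + 4·14 + 18)/6 = 84/6 = 14
te_Sales training = (2 + 4·3 + 10)/6 = 24/6 = 4
te_Distribution setup = (7 + 4·10 + 19)/6 = 66/6 = 11

Forward pass:
ES_Regulatory filing = 0; EF_Regulatory filing = 5
ES_Marketing collateral = 0; EF_Marketing collateral = 14
ES_Sales training = max(EF_Regulatory filing=5, EF_Marketing collateral=14) = 14; EF_Sales training = 14+4 = 18
ES_Distribution setup = max(EF_Regulatory filing=5, EF_Sales training=18) = 18; EF_Distribution setup = 18+11 = 29
Expected project duration μ = 29 days. Critical path: Marketing collateral → Sales training → Distribution setup.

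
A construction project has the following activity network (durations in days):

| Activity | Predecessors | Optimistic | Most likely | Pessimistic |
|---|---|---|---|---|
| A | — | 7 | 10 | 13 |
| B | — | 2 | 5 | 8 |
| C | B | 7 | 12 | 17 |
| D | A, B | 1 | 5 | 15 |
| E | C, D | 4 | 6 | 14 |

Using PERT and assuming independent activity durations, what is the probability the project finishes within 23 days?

0.348

te_A = (7 + 4·10 + 13)/6 = 60/6 = 10; σ²_A = ((13−7)/6)² = 1.000
te_B = (2 + 4·5 + 8)/6 = 30/6 = 5; σ²_B = ((8−2)/6)² = 1.000
te_C = (7 + 4·12 + 17)/6 = 72/6 = 12; σ²_C = ((17−7)/6)² = 2.778
te_D = (1 + 4·5 + 15)/6 = 36/6 = 6; σ²_D = ((15−1)/6)² = 5.444
te_E = (4 + 4·6 + 14)/6 = 42/6 = 7; σ²_E = ((14−4)/6)² = 2.778

Forward pass:
ES_A = 0; EF_A = 10
ES_B = 0; EF_B = 5
ES_C = 5; EF_C = 5+12 = 17
ES_D = max(EF_A=10, EF_B=5) = 10; EF_D = 10+6 = 16
ES_E = max(EF_C=17, EF_D=16) = 17; EF_E = 17+7 = 24
Expected project duration μ = 24 days. Critical path: B → C → E.

Variance along critical path = 1.000 + 2.778 + 2.778 = 6.556; σ = √6.556 = 2.560 days.
Z = (23 − 24) / 2.560 = -0.391
P(T ≤ 23) = Φ(-0.391) ≈ 0.348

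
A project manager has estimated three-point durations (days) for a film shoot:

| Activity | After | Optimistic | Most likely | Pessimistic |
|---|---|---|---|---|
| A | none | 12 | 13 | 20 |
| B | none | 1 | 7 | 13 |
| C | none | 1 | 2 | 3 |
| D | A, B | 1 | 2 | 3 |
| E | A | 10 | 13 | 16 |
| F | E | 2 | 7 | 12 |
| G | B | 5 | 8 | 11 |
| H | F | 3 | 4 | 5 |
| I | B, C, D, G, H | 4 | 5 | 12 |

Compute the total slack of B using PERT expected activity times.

23 days

te_A = (12 + 4·13 + 20)/6 = 84/6 = 14
te_B = (1 + 4·7 + 13)/6 = 42/6 = 7
te_C = (1 + 4·2 + 3)/6 = 12/6 = 2
te_D = (1 + 4·2 + 3)/6 = 12/6 = 2
te_E = (10 + 4·13 + 16)/6 = 78/6 = 13
te_F = (2 + 4·7 + 12)/6 = 42/6 = 7
te_G = (5 + 4·8 + 11)/6 = 48/6 = 8
te_H = (3 + 4·4 + 5)/6 = 24/6 = 4
te_I = (4 + 4·5 + 12)/6 = 36/6 = 6

Forward pass:
ES_A = 0; EF_A = 14
ES_B = 0; EF_B = 7
ES_C = 0; EF_C = 2
ES_D = max(EF_A=14, EF_B=7) = 14; EF_D = 14+2 = 16
ES_E = 14; EF_E = 14+13 = 27
ES_F = 27; EF_F = 27+7 = 34
ES_G = 7; EF_G = 7+8 = 15
ES_H = 34; EF_H = 34+4 = 38
ES_I = max(EF_B=7, EF_C=2, EF_D=16, EF_G=15, EF_H=38) = 38; EF_I = 38+6 = 44
Expected project duration μ = 44 days. Critical path: A → E → F → H → I.

Backward pass:
LF_I = 44; LS_I = 44−6 = 38
LF_H = LS_I = 38; LS_H = 38−4 = 34
LF_G = LS_I = 38; LS_G = 38−8 = 30
LF_F = LS_H = 34; LS_F = 34−7 = 27
LF_E = LS_F = 27; LS_E = 27−13 = 14
LF_D = LS_I = 38; LS_D = 38−2 = 36
LF_C = LS_I = 38; LS_C = 38−2 = 36
LF_B = min(LS_D=36, LS_G=30, LS_I=38) = 30; LS_B = 30−7 = 23
LF_A = min(LS_D=36, LS_E=14) = 14; LS_A = 14−14 = 0
Slack_B = LS_B − ES_B = 23 − 0 = 23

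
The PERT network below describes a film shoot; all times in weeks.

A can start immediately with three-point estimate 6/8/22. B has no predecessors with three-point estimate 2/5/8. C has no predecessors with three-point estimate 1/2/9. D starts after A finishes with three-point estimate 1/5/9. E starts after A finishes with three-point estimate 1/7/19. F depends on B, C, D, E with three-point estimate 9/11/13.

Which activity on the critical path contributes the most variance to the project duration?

E

te_A = (6 + 4·8 + 22)/6 = 60/6 = 10; σ²_A = ((22−6)/6)² = 7.111
te_B = (2 + 4·5 + 8)/6 = 30/6 = 5; σ²_B = ((8−2)/6)² = 1.000
te_C = (1 + 4·2 + 9)/6 = 18/6 = 3; σ²_C = ((9−1)/6)² = 1.778
te_D = (1 + 4·5 + 9)/6 = 30/6 = 5; σ²_D = ((9−1)/6)² = 1.778
te_E = (1 + 4·7 + 19)/6 = 48/6 = 8; σ²_E = ((19−1)/6)² = 9.000
te_F = (9 + 4·11 + 13)/6 = 66/6 = 11; σ²_F = ((13−9)/6)² = 0.444

Forward pass:
ES_A = 0; EF_A = 10
ES_B = 0; EF_B = 5
ES_C = 0; EF_C = 3
ES_D = 10; EF_D = 10+5 = 15
ES_E = 10; EF_E = 10+8 = 18
ES_F = max(EF_B=5, EF_C=3, EF_D=15, EF_E=18) = 18; EF_F = 18+11 = 29
Expected project duration μ = 29 weeks. Critical path: A → E → F.

Variances on critical path: σ²_A=7.111, σ²_E=9.000, σ²_F=0.444.
Largest is σ²_E = 9.000.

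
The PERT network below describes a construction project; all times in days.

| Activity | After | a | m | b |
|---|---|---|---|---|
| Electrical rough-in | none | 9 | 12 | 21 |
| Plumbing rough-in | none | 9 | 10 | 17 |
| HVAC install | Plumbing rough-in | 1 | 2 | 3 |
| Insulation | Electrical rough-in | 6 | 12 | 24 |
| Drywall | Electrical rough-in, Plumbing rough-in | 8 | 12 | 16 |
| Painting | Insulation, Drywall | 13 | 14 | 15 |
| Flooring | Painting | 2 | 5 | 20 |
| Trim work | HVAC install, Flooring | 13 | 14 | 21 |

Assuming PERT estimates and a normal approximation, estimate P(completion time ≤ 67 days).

te_Electrical rough-in = (9 + 4·12 + 21)/6 = 78/6 = 13; σ²_Electrical rough-in = ((21−9)/6)² = 4.000
te_Plumbing rough-in = (9 + 4·10 + 17)/6 = 66/6 = 11; σ²_Plumbing rough-in = ((17−9)/6)² = 1.778
te_HVAC install = (1 + 4·2 + 3)/6 = 12/6 = 2; σ²_HVAC install = ((3−1)/6)² = 0.111
te_Insulation = (6 + 4·12 + 24)/6 = 78/6 = 13; σ²_Insulation = ((24−6)/6)² = 9.000
te_Drywall = (8 + 4·12 + 16)/6 = 72/6 = 12; σ²_Drywall = ((16−8)/6)² = 1.778
te_Painting = (13 + 4·14 + 15)/6 = 84/6 = 14; σ²_Painting = ((15−13)/6)² = 0.111
te_Flooring = (2 + 4·5 + 20)/6 = 42/6 = 7; σ²_Flooring = ((20−2)/6)² = 9.000
te_Trim work = (13 + 4·14 + 21)/6 = 90/6 = 15; σ²_Trim work = ((21−13)/6)² = 1.778

Forward pass:
ES_Electrical rough-in = 0; EF_Electrical rough-in = 13
ES_Plumbing rough-in = 0; EF_Plumbing rough-in = 11
ES_HVAC install = 11; EF_HVAC install = 11+2 = 13
ES_Insulation = 13; EF_Insulation = 13+13 = 26
ES_Drywall = max(EF_Electrical rough-in=13, EF_Plumbing rough-in=11) = 13; EF_Drywall = 13+12 = 25
ES_Painting = max(EF_Insulation=26, EF_Drywall=25) = 26; EF_Painting = 26+14 = 40
ES_Flooring = 40; EF_Flooring = 40+7 = 47
ES_Trim work = max(EF_HVAC install=13, EF_Flooring=47) = 47; EF_Trim work = 47+15 = 62
Expected project duration μ = 62 days. Critical path: Electrical rough-in → Insulation → Painting → Flooring → Trim work.

Variance along critical path = 4.000 + 9.000 + 0.111 + 9.000 + 1.778 = 23.889; σ = √23.889 = 4.888 days.
Z = (67 − 62) / 4.888 = 1.023
P(T ≤ 67) = Φ(1.023) ≈ 0.847

0.847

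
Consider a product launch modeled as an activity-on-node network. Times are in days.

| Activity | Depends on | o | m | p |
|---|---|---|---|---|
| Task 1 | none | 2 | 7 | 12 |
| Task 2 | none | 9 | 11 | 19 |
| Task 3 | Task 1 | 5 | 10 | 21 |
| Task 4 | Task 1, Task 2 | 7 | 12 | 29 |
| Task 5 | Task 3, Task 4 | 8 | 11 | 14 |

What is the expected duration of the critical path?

37 days

te_Task 1 = (2 + 4·7 + 12)/6 = 42/6 = 7
te_Task 2 = (9 + 4·11 + 19)/6 = 72/6 = 12
te_Task 3 = (5 + 4·10 + 21)/6 = 66/6 = 11
te_Task 4 = (7 + 4·12 + 29)/6 = 84/6 = 14
te_Task 5 = (8 + 4·11 + 14)/6 = 66/6 = 11

Forward pass:
ES_Task 1 = 0; EF_Task 1 = 7
ES_Task 2 = 0; EF_Task 2 = 12
ES_Task 3 = 7; EF_Task 3 = 7+11 = 18
ES_Task 4 = max(EF_Task 1=7, EF_Task 2=12) = 12; EF_Task 4 = 12+14 = 26
ES_Task 5 = max(EF_Task 3=18, EF_Task 4=26) = 26; EF_Task 5 = 26+11 = 37
Expected project duration μ = 37 days. Critical path: Task 2 → Task 4 → Task 5.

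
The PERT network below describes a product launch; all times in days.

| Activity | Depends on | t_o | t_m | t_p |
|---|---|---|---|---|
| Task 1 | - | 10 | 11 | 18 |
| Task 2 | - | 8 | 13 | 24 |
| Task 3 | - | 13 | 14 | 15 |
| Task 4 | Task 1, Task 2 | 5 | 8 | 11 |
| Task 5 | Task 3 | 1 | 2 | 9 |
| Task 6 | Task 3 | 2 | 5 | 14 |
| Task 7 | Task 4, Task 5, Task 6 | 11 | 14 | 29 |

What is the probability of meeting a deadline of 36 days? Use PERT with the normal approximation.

te_Task 1 = (10 + 4·11 + 18)/6 = 72/6 = 12; σ²_Task 1 = ((18−10)/6)² = 1.778
te_Task 2 = (8 + 4·13 + 24)/6 = 84/6 = 14; σ²_Task 2 = ((24−8)/6)² = 7.111
te_Task 3 = (13 + 4·14 + 15)/6 = 84/6 = 14; σ²_Task 3 = ((15−13)/6)² = 0.111
te_Task 4 = (5 + 4·8 + 11)/6 = 48/6 = 8; σ²_Task 4 = ((11−5)/6)² = 1.000
te_Task 5 = (1 + 4·2 + 9)/6 = 18/6 = 3; σ²_Task 5 = ((9−1)/6)² = 1.778
te_Task 6 = (2 + 4·5 + 14)/6 = 36/6 = 6; σ²_Task 6 = ((14−2)/6)² = 4.000
te_Task 7 = (11 + 4·14 + 29)/6 = 96/6 = 16; σ²_Task 7 = ((29−11)/6)² = 9.000

Forward pass:
ES_Task 1 = 0; EF_Task 1 = 12
ES_Task 2 = 0; EF_Task 2 = 14
ES_Task 3 = 0; EF_Task 3 = 14
ES_Task 4 = max(EF_Task 1=12, EF_Task 2=14) = 14; EF_Task 4 = 14+8 = 22
ES_Task 5 = 14; EF_Task 5 = 14+3 = 17
ES_Task 6 = 14; EF_Task 6 = 14+6 = 20
ES_Task 7 = max(EF_Task 4=22, EF_Task 5=17, EF_Task 6=20) = 22; EF_Task 7 = 22+16 = 38
Expected project duration μ = 38 days. Critical path: Task 2 → Task 4 → Task 7.

Variance along critical path = 7.111 + 1.000 + 9.000 = 17.111; σ = √17.111 = 4.137 days.
Z = (36 − 38) / 4.137 = -0.483
P(T ≤ 36) = Φ(-0.483) ≈ 0.314

0.314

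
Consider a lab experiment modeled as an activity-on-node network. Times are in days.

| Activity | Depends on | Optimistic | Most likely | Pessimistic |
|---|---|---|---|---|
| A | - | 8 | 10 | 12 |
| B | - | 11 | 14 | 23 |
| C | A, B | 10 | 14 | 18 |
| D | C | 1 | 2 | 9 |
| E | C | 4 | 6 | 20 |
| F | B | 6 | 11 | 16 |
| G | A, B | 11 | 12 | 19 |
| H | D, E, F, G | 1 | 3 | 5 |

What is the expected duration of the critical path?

te_A = (8 + 4·10 + 12)/6 = 60/6 = 10
te_B = (11 + 4·14 + 23)/6 = 90/6 = 15
te_C = (10 + 4·14 + 18)/6 = 84/6 = 14
te_D = (1 + 4·2 + 9)/6 = 18/6 = 3
te_E = (4 + 4·6 + 20)/6 = 48/6 = 8
te_F = (6 + 4·11 + 16)/6 = 66/6 = 11
te_G = (11 + 4·12 + 19)/6 = 78/6 = 13
te_H = (1 + 4·3 + 5)/6 = 18/6 = 3

Forward pass:
ES_A = 0; EF_A = 10
ES_B = 0; EF_B = 15
ES_C = max(EF_A=10, EF_B=15) = 15; EF_C = 15+14 = 29
ES_D = 29; EF_D = 29+3 = 32
ES_E = 29; EF_E = 29+8 = 37
ES_F = 15; EF_F = 15+11 = 26
ES_G = max(EF_A=10, EF_B=15) = 15; EF_G = 15+13 = 28
ES_H = max(EF_D=32, EF_E=37, EF_F=26, EF_G=28) = 37; EF_H = 37+3 = 40
Expected project duration μ = 40 days. Critical path: B → C → E → H.

40 days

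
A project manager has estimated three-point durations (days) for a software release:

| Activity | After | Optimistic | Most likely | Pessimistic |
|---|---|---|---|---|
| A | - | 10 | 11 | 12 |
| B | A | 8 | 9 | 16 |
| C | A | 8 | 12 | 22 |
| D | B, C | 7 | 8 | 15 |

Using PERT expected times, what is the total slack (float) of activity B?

te_A = (10 + 4·11 + 12)/6 = 66/6 = 11
te_B = (8 + 4·9 + 16)/6 = 60/6 = 10
te_C = (8 + 4·12 + 22)/6 = 78/6 = 13
te_D = (7 + 4·8 + 15)/6 = 54/6 = 9

Forward pass:
ES_A = 0; EF_A = 11
ES_B = 11; EF_B = 11+10 = 21
ES_C = 11; EF_C = 11+13 = 24
ES_D = max(EF_B=21, EF_C=24) = 24; EF_D = 24+9 = 33
Expected project duration μ = 33 days. Critical path: A → C → D.

Backward pass:
LF_D = 33; LS_D = 33−9 = 24
LF_C = LS_D = 24; LS_C = 24−13 = 11
LF_B = LS_D = 24; LS_B = 24−10 = 14
LF_A = min(LS_B=14, LS_C=11) = 11; LS_A = 11−11 = 0
Slack_B = LS_B − ES_B = 14 − 11 = 3

3 days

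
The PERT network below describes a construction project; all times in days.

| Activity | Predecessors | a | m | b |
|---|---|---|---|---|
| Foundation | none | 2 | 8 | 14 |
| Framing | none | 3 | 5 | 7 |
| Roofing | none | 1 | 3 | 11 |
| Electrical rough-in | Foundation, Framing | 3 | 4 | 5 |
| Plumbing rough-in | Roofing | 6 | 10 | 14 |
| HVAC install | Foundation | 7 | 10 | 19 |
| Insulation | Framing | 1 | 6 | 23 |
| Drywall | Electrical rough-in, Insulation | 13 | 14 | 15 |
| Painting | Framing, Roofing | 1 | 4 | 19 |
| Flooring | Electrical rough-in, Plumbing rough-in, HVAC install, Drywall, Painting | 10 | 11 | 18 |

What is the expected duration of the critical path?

39 days

te_Foundation = (2 + 4·8 + 14)/6 = 48/6 = 8
te_Framing = (3 + 4·5 + 7)/6 = 30/6 = 5
te_Roofing = (1 + 4·3 + 11)/6 = 24/6 = 4
te_Electrical rough-in = (3 + 4·4 + 5)/6 = 24/6 = 4
te_Plumbing rough-in = (6 + 4·10 + 14)/6 = 60/6 = 10
te_HVAC install = (7 + 4·10 + 19)/6 = 66/6 = 11
te_Insulation = (1 + 4·6 + 23)/6 = 48/6 = 8
te_Drywall = (13 + 4·14 + 15)/6 = 84/6 = 14
te_Painting = (1 + 4·4 + 19)/6 = 36/6 = 6
te_Flooring = (10 + 4·11 + 18)/6 = 72/6 = 12

Forward pass:
ES_Foundation = 0; EF_Foundation = 8
ES_Framing = 0; EF_Framing = 5
ES_Roofing = 0; EF_Roofing = 4
ES_Electrical rough-in = max(EF_Foundation=8, EF_Framing=5) = 8; EF_Electrical rough-in = 8+4 = 12
ES_Plumbing rough-in = 4; EF_Plumbing rough-in = 4+10 = 14
ES_HVAC install = 8; EF_HVAC install = 8+11 = 19
ES_Insulation = 5; EF_Insulation = 5+8 = 13
ES_Drywall = max(EF_Electrical rough-in=12, EF_Insulation=13) = 13; EF_Drywall = 13+14 = 27
ES_Painting = max(EF_Framing=5, EF_Roofing=4) = 5; EF_Painting = 5+6 = 11
ES_Flooring = max(EF_Electrical rough-in=12, EF_Plumbing rough-in=14, EF_HVAC install=19, EF_Drywall=27, EF_Painting=11) = 27; EF_Flooring = 27+12 = 39
Expected project duration μ = 39 days. Critical path: Framing → Insulation → Drywall → Flooring.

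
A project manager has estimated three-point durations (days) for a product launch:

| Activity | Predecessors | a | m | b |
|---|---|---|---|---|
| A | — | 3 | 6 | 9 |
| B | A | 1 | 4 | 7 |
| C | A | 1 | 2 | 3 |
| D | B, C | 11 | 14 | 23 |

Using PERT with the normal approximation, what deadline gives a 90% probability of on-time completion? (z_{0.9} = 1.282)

28.1 days

te_A = (3 + 4·6 + 9)/6 = 36/6 = 6; σ²_A = ((9−3)/6)² = 1.000
te_B = (1 + 4·4 + 7)/6 = 24/6 = 4; σ²_B = ((7−1)/6)² = 1.000
te_C = (1 + 4·2 + 3)/6 = 12/6 = 2; σ²_C = ((3−1)/6)² = 0.111
te_D = (11 + 4·14 + 23)/6 = 90/6 = 15; σ²_D = ((23−11)/6)² = 4.000

Forward pass:
ES_A = 0; EF_A = 6
ES_B = 6; EF_B = 6+4 = 10
ES_C = 6; EF_C = 6+2 = 8
ES_D = max(EF_B=10, EF_C=8) = 10; EF_D = 10+15 = 25
Expected project duration μ = 25 days. Critical path: A → B → D.

Variance along critical path = 1.000 + 1.000 + 4.000 = 6.000; σ = 2.449 days.
D = μ + z·σ = 25 + 1.282·2.449 = 28.1 days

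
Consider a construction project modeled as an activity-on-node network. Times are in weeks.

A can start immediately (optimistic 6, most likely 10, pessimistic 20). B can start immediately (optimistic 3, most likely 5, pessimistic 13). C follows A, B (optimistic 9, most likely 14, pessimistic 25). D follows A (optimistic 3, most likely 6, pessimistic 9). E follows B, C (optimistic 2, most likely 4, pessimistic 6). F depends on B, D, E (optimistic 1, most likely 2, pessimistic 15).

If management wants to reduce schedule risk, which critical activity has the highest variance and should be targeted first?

C

te_A = (6 + 4·10 + 20)/6 = 66/6 = 11; σ²_A = ((20−6)/6)² = 5.444
te_B = (3 + 4·5 + 13)/6 = 36/6 = 6; σ²_B = ((13−3)/6)² = 2.778
te_C = (9 + 4·14 + 25)/6 = 90/6 = 15; σ²_C = ((25−9)/6)² = 7.111
te_D = (3 + 4·6 + 9)/6 = 36/6 = 6; σ²_D = ((9−3)/6)² = 1.000
te_E = (2 + 4·4 + 6)/6 = 24/6 = 4; σ²_E = ((6−2)/6)² = 0.444
te_F = (1 + 4·2 + 15)/6 = 24/6 = 4; σ²_F = ((15−1)/6)² = 5.444

Forward pass:
ES_A = 0; EF_A = 11
ES_B = 0; EF_B = 6
ES_C = max(EF_A=11, EF_B=6) = 11; EF_C = 11+15 = 26
ES_D = 11; EF_D = 11+6 = 17
ES_E = max(EF_B=6, EF_C=26) = 26; EF_E = 26+4 = 30
ES_F = max(EF_B=6, EF_D=17, EF_E=30) = 30; EF_F = 30+4 = 34
Expected project duration μ = 34 weeks. Critical path: A → C → E → F.

Variances on critical path: σ²_A=5.444, σ²_C=7.111, σ²_E=0.444, σ²_F=5.444.
Largest is σ²_C = 7.111.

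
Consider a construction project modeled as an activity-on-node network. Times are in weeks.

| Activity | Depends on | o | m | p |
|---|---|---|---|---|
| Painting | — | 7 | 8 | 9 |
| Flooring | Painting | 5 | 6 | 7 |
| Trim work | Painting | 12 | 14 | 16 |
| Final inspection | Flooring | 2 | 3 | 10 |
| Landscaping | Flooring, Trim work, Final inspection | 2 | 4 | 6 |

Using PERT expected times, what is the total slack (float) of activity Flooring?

4 weeks

te_Painting = (7 + 4·8 + 9)/6 = 48/6 = 8
te_Flooring = (5 + 4·6 + 7)/6 = 36/6 = 6
te_Trim work = (12 + 4·14 + 16)/6 = 84/6 = 14
te_Final inspection = (2 + 4·3 + 10)/6 = 24/6 = 4
te_Landscaping = (2 + 4·4 + 6)/6 = 24/6 = 4

Forward pass:
ES_Painting = 0; EF_Painting = 8
ES_Flooring = 8; EF_Flooring = 8+6 = 14
ES_Trim work = 8; EF_Trim work = 8+14 = 22
ES_Final inspection = 14; EF_Final inspection = 14+4 = 18
ES_Landscaping = max(EF_Flooring=14, EF_Trim work=22, EF_Final inspection=18) = 22; EF_Landscaping = 22+4 = 26
Expected project duration μ = 26 weeks. Critical path: Painting → Trim work → Landscaping.

Backward pass:
LF_Landscaping = 26; LS_Landscaping = 26−4 = 22
LF_Final inspection = LS_Landscaping = 22; LS_Final inspection = 22−4 = 18
LF_Trim work = LS_Landscaping = 22; LS_Trim work = 22−14 = 8
LF_Flooring = min(LS_Final inspection=18, LS_Landscaping=22) = 18; LS_Flooring = 18−6 = 12
LF_Painting = min(LS_Flooring=12, LS_Trim work=8) = 8; LS_Painting = 8−8 = 0
Slack_Flooring = LS_Flooring − ES_Flooring = 12 − 8 = 4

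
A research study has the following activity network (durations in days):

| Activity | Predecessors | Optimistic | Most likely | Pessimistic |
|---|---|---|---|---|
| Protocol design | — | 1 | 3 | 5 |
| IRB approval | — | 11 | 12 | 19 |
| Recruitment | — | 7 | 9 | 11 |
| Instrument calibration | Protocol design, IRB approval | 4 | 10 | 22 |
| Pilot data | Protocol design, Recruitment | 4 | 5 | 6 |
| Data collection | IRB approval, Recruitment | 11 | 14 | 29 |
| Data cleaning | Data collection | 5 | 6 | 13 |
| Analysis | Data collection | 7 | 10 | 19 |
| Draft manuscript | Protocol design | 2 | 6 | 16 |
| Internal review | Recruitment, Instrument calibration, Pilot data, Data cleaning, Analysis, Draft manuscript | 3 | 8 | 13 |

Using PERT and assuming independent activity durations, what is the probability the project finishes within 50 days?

te_Protocol design = (1 + 4·3 + 5)/6 = 18/6 = 3; σ²_Protocol design = ((5−1)/6)² = 0.444
te_IRB approval = (11 + 4·12 + 19)/6 = 78/6 = 13; σ²_IRB approval = ((19−11)/6)² = 1.778
te_Recruitment = (7 + 4·9 + 11)/6 = 54/6 = 9; σ²_Recruitment = ((11−7)/6)² = 0.444
te_Instrument calibration = (4 + 4·10 + 22)/6 = 66/6 = 11; σ²_Instrument calibration = ((22−4)/6)² = 9.000
te_Pilot data = (4 + 4·5 + 6)/6 = 30/6 = 5; σ²_Pilot data = ((6−4)/6)² = 0.111
te_Data collection = (11 + 4·14 + 29)/6 = 96/6 = 16; σ²_Data collection = ((29−11)/6)² = 9.000
te_Data cleaning = (5 + 4·6 + 13)/6 = 42/6 = 7; σ²_Data cleaning = ((13−5)/6)² = 1.778
te_Analysis = (7 + 4·10 + 19)/6 = 66/6 = 11; σ²_Analysis = ((19−7)/6)² = 4.000
te_Draft manuscript = (2 + 4·6 + 16)/6 = 42/6 = 7; σ²_Draft manuscript = ((16−2)/6)² = 5.444
te_Internal review = (3 + 4·8 + 13)/6 = 48/6 = 8; σ²_Internal review = ((13−3)/6)² = 2.778

Forward pass:
ES_Protocol design = 0; EF_Protocol design = 3
ES_IRB approval = 0; EF_IRB approval = 13
ES_Recruitment = 0; EF_Recruitment = 9
ES_Instrument calibration = max(EF_Protocol design=3, EF_IRB approval=13) = 13; EF_Instrument calibration = 13+11 = 24
ES_Pilot data = max(EF_Protocol design=3, EF_Recruitment=9) = 9; EF_Pilot data = 9+5 = 14
ES_Data collection = max(EF_IRB approval=13, EF_Recruitment=9) = 13; EF_Data collection = 13+16 = 29
ES_Data cleaning = 29; EF_Data cleaning = 29+7 = 36
ES_Analysis = 29; EF_Analysis = 29+11 = 40
ES_Draft manuscript = 3; EF_Draft manuscript = 3+7 = 10
ES_Internal review = max(EF_Recruitment=9, EF_Instrument calibration=24, EF_Pilot data=14, EF_Data cleaning=36, EF_Analysis=40, EF_Draft manuscript=10) = 40; EF_Internal review = 40+8 = 48
Expected project duration μ = 48 days. Critical path: IRB approval → Data collection → Analysis → Internal review.

Variance along critical path = 1.778 + 9.000 + 4.000 + 2.778 = 17.556; σ = √17.556 = 4.190 days.
Z = (50 − 48) / 4.190 = 0.477
P(T ≤ 50) = Φ(0.477) ≈ 0.683

0.683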